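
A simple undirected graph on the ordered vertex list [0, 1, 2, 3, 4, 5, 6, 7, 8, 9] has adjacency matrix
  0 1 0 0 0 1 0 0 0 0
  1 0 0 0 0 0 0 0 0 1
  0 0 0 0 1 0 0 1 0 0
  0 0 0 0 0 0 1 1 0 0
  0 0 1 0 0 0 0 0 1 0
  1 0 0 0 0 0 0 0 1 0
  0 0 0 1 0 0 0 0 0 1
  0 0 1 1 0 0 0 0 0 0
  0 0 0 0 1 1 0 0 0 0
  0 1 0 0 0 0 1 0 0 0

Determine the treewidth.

2

A width-2 tree decomposition is:
Bags: B1 = {0, 1, 5}  B2 = {1, 5, 9}  B3 = {5, 6, 9}  B4 = {3, 5, 6}  B5 = {3, 5, 7}  B6 = {2, 5, 7}  B7 = {2, 4, 5}  B8 = {4, 5, 8}
Tree: B1–B2, B2–B3, B3–B4, B4–B5, B5–B6, B6–B7, B7–B8
Each bag holds 3 vertices, so the decomposition has width 2, which upper-bounds the treewidth. For the lower bound, G contains the cycle 5–0–1–9–6–3–7–2–4–8–5, so G is not a forest; only forests have treewidth ≤ 1, hence tw(G) ≥ 2. Therefore the treewidth is 2.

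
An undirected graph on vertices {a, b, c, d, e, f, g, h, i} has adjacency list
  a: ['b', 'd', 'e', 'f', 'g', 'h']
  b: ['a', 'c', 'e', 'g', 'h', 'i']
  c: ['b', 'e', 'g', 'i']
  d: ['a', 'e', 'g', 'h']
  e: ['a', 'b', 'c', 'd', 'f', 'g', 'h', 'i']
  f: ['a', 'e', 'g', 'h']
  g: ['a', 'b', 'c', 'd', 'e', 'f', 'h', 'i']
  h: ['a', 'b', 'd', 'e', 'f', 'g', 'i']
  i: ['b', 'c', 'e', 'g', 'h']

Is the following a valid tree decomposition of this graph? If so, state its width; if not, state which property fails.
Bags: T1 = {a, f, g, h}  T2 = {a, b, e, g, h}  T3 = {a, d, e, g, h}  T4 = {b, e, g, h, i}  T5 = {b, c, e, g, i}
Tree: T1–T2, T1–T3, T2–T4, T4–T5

A tree decomposition must satisfy three properties: every vertex lies in some bag; for every edge, both endpoints lie together in some bag; and for every vertex, the bags containing it form a connected subtree. Here edge (e,f) lies in no bag, so the decomposition is invalid.

No — edge (e,f) lies in no bag.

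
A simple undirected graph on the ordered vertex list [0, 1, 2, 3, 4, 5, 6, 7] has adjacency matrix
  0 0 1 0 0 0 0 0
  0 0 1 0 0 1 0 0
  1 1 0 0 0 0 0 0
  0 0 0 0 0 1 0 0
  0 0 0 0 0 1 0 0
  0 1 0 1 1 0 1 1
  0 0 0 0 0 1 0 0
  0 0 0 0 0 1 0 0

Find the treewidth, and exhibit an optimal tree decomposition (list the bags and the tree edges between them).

Treewidth 1.
One such decomposition:
Bags: B1 = {5, 7}  B2 = {1, 5}  B3 = {4, 5}  B4 = {1, 2}  B5 = {0, 2}  B6 = {5, 6}  B7 = {3, 5}
Tree: B1–B2, B2–B3, B2–B4, B4–B5, B2–B6, B6–B7

The largest bag has 2 vertices, giving width 1; this decomposition certifies tw(G) ≤ 1. Since G has at least one edge (e.g. 7–5), it is not an edgeless graph, so tw(G) ≥ 1. Combining the bounds, tw(G) = 1.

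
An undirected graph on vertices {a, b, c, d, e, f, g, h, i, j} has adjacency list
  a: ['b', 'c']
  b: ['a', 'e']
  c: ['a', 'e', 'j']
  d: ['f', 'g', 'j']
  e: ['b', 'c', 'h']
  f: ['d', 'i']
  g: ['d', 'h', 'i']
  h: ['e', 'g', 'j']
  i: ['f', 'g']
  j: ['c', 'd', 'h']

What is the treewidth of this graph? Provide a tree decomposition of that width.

Treewidth 2.
One optimal decomposition is:
Bags: B1 = {a, b, e}  B2 = {a, c, e}  B3 = {c, e, h}  B4 = {c, h, j}  B5 = {g, h, j}  B6 = {d, g, j}  B7 = {d, g, i}  B8 = {d, f, i}
Tree: B1–B2, B2–B3, B3–B4, B4–B5, B5–B6, B6–B7, B7–B8

The largest bag has 3 vertices, giving width 2; this decomposition certifies tw(G) ≤ 2. The edges b–a–c–e–b form a cycle, so G is not a tree and its treewidth is at least 2. Hence tw(G) = 2 exactly.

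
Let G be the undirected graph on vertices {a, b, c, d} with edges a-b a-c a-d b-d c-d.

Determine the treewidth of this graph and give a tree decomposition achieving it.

Treewidth 2.
One optimal decomposition is:
Bags: B1 = {a, b, d}  B2 = {a, c, d}
Tree: B1–B2

The largest bag has 3 vertices, giving width 2; this decomposition certifies tw(G) ≤ 2. Conversely, {a, c, d} is a clique of size 3, and the vertices of any clique must share a bag in every tree decomposition; so some bag has ≥ 3 vertices and tw(G) ≥ 2. Therefore the treewidth is 2.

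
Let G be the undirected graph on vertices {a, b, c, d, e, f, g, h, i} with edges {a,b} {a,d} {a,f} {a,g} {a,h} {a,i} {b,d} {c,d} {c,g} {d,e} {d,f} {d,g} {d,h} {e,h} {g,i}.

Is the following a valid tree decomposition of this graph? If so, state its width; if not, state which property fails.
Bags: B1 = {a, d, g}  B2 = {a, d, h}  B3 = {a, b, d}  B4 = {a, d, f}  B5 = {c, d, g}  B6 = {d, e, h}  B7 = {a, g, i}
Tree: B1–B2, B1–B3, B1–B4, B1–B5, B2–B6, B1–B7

Vertex coverage: the bags together contain {a, b, c, d, e, f, g, h, i}, the full vertex set. Edge coverage: each edge of G has both endpoints in at least one bag. Running intersection: for every vertex, the bags containing it form a connected subtree. All three properties hold, so this is a valid tree decomposition of width max|bag| − 1 = 2, and hence tw(G) ≤ 2.

Yes; width 2.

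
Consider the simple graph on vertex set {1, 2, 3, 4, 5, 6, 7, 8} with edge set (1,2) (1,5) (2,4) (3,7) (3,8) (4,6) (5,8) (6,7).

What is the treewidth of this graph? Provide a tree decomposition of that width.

Every bag has size at most 3, so the width is 3 − 1 = 2 and tw(G) ≤ 2. The edges 5–1–2–4–6–7–3–8–5 form a cycle, so G is not a tree and its treewidth is at least 2. Combining the bounds, tw(G) = 2.

Treewidth 2.
One such decomposition:
Bags: B1 = {1, 2, 5}  B2 = {2, 4, 5}  B3 = {4, 5, 6}  B4 = {5, 6, 7}  B5 = {3, 5, 7}  B6 = {3, 5, 8}
Tree: B1–B2, B2–B3, B3–B4, B4–B5, B5–B6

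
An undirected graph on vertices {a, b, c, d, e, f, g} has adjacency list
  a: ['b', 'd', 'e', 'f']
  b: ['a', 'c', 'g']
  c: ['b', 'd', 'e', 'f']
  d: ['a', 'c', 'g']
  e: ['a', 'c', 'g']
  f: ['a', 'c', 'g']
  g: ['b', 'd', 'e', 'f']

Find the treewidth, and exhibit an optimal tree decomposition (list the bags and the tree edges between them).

Each bag holds 4 vertices, so the decomposition has width 3, which upper-bounds the treewidth. For the lower bound: the 4 vertex sets {c,f}, {e,g}, {a}, {b} are disjoint, each induces a connected subgraph, and every pair is joined by at least one edge of G. Contracting each set to a single vertex therefore yields K_{4} as a minor, and since treewidth is minor-monotone, tw(G) ≥ tw(K_{4}) = 3. Hence tw(G) = 3 exactly.

Treewidth 3.
One such decomposition:
Bags: B1 = {a, c, f, g}  B2 = {a, c, e, g}  B3 = {a, b, c, g}  B4 = {a, c, d, g}
Tree: B1–B2, B2–B3, B3–B4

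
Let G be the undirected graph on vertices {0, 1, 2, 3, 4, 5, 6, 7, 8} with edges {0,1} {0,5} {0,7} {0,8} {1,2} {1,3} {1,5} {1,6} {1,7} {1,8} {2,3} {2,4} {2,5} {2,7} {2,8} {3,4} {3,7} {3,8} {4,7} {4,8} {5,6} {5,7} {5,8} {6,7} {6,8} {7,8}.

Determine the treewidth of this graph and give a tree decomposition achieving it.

The largest bag has 5 vertices, giving width 4; this decomposition certifies tw(G) ≤ 4. For the lower bound, the 5 vertices {1, 2, 3, 7, 8} are pairwise adjacent, and any tree decomposition puts a clique entirely inside one bag — forcing width ≥ 4. The upper and lower bounds meet at 4, so that is the treewidth.

Treewidth 4.
One such decomposition:
Bags: B1 = {1, 2, 5, 7, 8}  B2 = {1, 5, 6, 7, 8}  B3 = {1, 2, 3, 7, 8}  B4 = {0, 1, 5, 7, 8}  B5 = {2, 3, 4, 7, 8}
Tree: B1–B2, B1–B3, B1–B4, B3–B5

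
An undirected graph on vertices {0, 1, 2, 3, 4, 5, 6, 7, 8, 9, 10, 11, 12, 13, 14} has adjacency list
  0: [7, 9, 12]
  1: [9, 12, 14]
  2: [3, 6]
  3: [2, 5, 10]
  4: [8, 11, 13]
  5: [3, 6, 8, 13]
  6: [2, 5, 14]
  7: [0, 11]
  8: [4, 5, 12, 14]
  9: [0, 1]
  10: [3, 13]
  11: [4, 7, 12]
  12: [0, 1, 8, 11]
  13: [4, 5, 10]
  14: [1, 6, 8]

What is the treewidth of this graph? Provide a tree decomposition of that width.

Every bag has size at most 4, so the width is 4 − 1 = 3 and tw(G) ≤ 3. For the lower bound: the 4 vertex sets {0,7,9}, {1}, {12}, {4,8,11,14} are disjoint, each induces a connected subgraph, and every pair is joined by at least one edge of G. Contracting each set to a single vertex therefore yields K_{4} as a minor, and since treewidth is minor-monotone, tw(G) ≥ tw(K_{4}) = 3. Combining the bounds, tw(G) = 3.

Treewidth 3.
One optimal decomposition is:
Bags: B1 = {0, 1, 7, 9}  B2 = {0, 1, 7, 12}  B3 = {1, 7, 11, 12}  B4 = {1, 11, 12, 14}  B5 = {8, 11, 12, 14}  B6 = {4, 8, 11, 14}  B7 = {4, 6, 8, 14}  B8 = {4, 5, 6, 8}  B9 = {4, 5, 6, 13}  B10 = {2, 5, 6, 13}  B11 = {2, 3, 5, 13}  B12 = {2, 3, 10, 13}
Tree: B1–B2, B2–B3, B3–B4, B4–B5, B5–B6, B6–B7, B7–B8, B8–B9, B9–B10, B10–B11, B11–B12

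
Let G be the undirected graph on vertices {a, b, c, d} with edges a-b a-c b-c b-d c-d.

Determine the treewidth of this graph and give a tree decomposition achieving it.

Every bag has size at most 3, so the width is 3 − 1 = 2 and tw(G) ≤ 2. Conversely, {b, c, d} is a clique of size 3, and the vertices of any clique must share a bag in every tree decomposition; so some bag has ≥ 3 vertices and tw(G) ≥ 2. The upper and lower bounds meet at 2, so that is the treewidth.

Treewidth 2.
Bags: B1 = {a, b, c}  B2 = {b, c, d}
Tree: B1–B2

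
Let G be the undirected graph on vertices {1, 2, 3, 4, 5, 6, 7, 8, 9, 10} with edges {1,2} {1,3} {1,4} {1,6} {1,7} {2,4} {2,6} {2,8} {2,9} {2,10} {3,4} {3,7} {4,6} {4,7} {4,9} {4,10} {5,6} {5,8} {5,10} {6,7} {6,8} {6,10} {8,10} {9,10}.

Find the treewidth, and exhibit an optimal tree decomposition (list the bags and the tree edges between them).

Every bag has size at most 4, so the width is 4 − 1 = 3 and tw(G) ≤ 3. Conversely, {2, 6, 8, 10} is a clique of size 4, and the vertices of any clique must share a bag in every tree decomposition; so some bag has ≥ 4 vertices and tw(G) ≥ 3. Therefore the treewidth is 3.

Treewidth 3.
Bags: B1 = {2, 4, 6, 10}  B2 = {2, 6, 8, 10}  B3 = {1, 2, 4, 6}  B4 = {1, 4, 6, 7}  B5 = {5, 6, 8, 10}  B6 = {1, 3, 4, 7}  B7 = {2, 4, 9, 10}
Tree: B1–B2, B1–B3, B3–B4, B2–B5, B4–B6, B1–B7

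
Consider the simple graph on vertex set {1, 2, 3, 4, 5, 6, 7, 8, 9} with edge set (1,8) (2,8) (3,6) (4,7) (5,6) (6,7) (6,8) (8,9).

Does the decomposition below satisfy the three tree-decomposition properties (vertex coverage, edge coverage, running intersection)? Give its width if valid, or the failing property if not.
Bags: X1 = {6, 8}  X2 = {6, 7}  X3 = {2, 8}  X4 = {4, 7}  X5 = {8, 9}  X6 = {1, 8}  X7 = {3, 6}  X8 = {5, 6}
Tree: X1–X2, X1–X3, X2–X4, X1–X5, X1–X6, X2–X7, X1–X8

Yes; width 1.

Checking the three conditions: (i) the bags cover all of {1, 2, 3, 4, 5, 6, 7, 8, 9}; (ii) for each edge, some bag contains both endpoints; (iii) the bags containing any fixed vertex form a subtree. All hold, so the decomposition is valid with width 2 − 1 = 1.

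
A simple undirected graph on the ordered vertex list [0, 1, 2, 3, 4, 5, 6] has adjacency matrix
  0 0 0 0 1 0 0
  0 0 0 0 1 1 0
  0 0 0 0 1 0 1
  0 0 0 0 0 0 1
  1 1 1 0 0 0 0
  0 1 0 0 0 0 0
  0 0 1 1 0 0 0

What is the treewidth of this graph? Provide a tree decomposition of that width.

Every bag has size at most 2, so the width is 2 − 1 = 1 and tw(G) ≤ 1. Any graph with an edge has treewidth ≥ 1, and G has the edge 4–2. Therefore the treewidth is 1.

Treewidth 1.
Bags: B1 = {2, 4}  B2 = {1, 4}  B3 = {0, 4}  B4 = {2, 6}  B5 = {3, 6}  B6 = {1, 5}
Tree: B1–B2, B1–B3, B1–B4, B4–B5, B2–B6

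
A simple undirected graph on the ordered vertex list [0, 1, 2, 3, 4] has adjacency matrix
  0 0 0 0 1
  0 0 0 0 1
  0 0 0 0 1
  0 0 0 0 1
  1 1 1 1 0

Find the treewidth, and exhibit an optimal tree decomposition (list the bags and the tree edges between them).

The largest bag has 2 vertices, giving width 1; this decomposition certifies tw(G) ≤ 1. G has an edge, so its treewidth is at least 1. Therefore the treewidth is 1.

Treewidth 1.
Bags: B1 = {3, 4}  B2 = {2, 4}  B3 = {1, 4}  B4 = {0, 4}
Tree: B1–B2, B1–B3, B2–B4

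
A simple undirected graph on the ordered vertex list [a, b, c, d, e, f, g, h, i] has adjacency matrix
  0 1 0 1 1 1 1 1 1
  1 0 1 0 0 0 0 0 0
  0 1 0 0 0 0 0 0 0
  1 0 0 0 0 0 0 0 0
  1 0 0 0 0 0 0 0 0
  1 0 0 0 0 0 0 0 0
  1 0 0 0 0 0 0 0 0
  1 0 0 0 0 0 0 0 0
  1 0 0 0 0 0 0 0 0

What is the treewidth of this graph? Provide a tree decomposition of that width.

Treewidth 1.
Bags: B1 = {a, b}  B2 = {b, c}  B3 = {a, e}  B4 = {a, h}  B5 = {a, d}  B6 = {a, f}  B7 = {a, i}  B8 = {a, g}
Tree: B1–B2, B1–B3, B1–B4, B1–B5, B5–B6, B5–B7, B7–B8

The largest bag has 2 vertices, giving width 1; this decomposition certifies tw(G) ≤ 1. Any graph with an edge has treewidth ≥ 1, and G has the edge a–b. The upper and lower bounds meet at 1, so that is the treewidth.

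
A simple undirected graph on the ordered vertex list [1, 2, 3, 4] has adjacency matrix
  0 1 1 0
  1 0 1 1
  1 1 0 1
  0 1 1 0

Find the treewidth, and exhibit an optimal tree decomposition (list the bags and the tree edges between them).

Treewidth 2.
Bags: B1 = {2, 3, 4}  B2 = {1, 2, 3}
Tree: B1–B2

Each bag holds 3 vertices, so the decomposition has width 2, which upper-bounds the treewidth. For the lower bound, the 3 vertices {1, 2, 3} are pairwise adjacent, and any tree decomposition puts a clique entirely inside one bag — forcing width ≥ 2. The upper and lower bounds meet at 2, so that is the treewidth.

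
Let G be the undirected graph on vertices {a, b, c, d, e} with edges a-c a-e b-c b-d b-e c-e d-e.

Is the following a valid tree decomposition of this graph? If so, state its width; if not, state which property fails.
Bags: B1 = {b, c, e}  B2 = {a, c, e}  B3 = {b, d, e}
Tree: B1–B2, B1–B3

Checking the three conditions: (i) the bags cover all of {a, b, c, d, e}; (ii) for each edge, some bag contains both endpoints; (iii) the bags containing any fixed vertex form a subtree. All hold, so the decomposition is valid with width 3 − 1 = 2.

Yes; width 2.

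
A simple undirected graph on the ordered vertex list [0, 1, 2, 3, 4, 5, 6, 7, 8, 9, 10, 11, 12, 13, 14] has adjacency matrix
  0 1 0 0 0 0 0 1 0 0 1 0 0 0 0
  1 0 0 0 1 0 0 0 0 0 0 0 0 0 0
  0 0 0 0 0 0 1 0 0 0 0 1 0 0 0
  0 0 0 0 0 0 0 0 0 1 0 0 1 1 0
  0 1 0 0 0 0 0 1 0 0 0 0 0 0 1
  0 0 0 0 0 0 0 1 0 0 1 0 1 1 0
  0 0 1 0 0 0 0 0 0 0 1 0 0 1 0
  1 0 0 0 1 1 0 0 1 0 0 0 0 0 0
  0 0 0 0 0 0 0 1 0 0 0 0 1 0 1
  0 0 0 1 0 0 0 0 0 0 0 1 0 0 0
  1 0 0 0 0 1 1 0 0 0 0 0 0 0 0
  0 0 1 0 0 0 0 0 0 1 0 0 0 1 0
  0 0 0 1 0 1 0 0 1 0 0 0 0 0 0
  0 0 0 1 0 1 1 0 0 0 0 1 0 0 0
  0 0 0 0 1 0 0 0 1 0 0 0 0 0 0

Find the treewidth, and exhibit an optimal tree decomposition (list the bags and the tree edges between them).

Treewidth 3.
One such decomposition:
Bags: B1 = {2, 6, 9, 11}  B2 = {6, 9, 11, 13}  B3 = {3, 6, 9, 13}  B4 = {3, 6, 10, 13}  B5 = {3, 5, 10, 13}  B6 = {3, 5, 10, 12}  B7 = {0, 5, 10, 12}  B8 = {0, 5, 7, 12}  B9 = {0, 7, 8, 12}  B10 = {0, 1, 7, 8}  B11 = {1, 4, 7, 8}  B12 = {1, 4, 8, 14}
Tree: B1–B2, B2–B3, B3–B4, B4–B5, B5–B6, B6–B7, B7–B8, B8–B9, B9–B10, B10–B11, B11–B12

Each bag holds 4 vertices, so the decomposition has width 3, which upper-bounds the treewidth. For the lower bound: the 4 vertex sets {2,9,11}, {6}, {13}, {3,5,10,12} are disjoint, each induces a connected subgraph, and every pair is joined by at least one edge of G. Contracting each set to a single vertex therefore yields K_{4} as a minor, and since treewidth is minor-monotone, tw(G) ≥ tw(K_{4}) = 3. Combining the bounds, tw(G) = 3.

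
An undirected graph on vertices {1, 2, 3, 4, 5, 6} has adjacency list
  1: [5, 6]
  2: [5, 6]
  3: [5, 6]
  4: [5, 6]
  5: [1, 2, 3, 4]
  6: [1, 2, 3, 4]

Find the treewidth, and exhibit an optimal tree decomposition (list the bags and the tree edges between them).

Treewidth 2.
One optimal decomposition is:
Bags: B1 = {2, 5, 6}  B2 = {3, 5, 6}  B3 = {4, 5, 6}  B4 = {1, 5, 6}
Tree: B1–B2, B2–B3, B3–B4

The largest bag has 3 vertices, giving width 2; this decomposition certifies tw(G) ≤ 2. For the lower bound, G contains the cycle 6–2–5–3–6, so G is not a forest; only forests have treewidth ≤ 1, hence tw(G) ≥ 2. Combining the bounds, tw(G) = 2.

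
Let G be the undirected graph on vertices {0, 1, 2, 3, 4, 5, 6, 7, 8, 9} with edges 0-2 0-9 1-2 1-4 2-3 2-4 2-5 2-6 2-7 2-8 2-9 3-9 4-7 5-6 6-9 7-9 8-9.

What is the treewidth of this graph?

2

A width-2 tree decomposition is:
Bags: B1 = {2, 6, 9}  B2 = {2, 8, 9}  B3 = {2, 7, 9}  B4 = {2, 4, 7}  B5 = {1, 2, 4}  B6 = {0, 2, 9}  B7 = {2, 3, 9}  B8 = {2, 5, 6}
Tree: B1–B2, B2–B3, B3–B4, B4–B5, B2–B6, B2–B7, B1–B8
Each bag holds 3 vertices, so the decomposition has width 2, which upper-bounds the treewidth. Conversely, {1, 2, 4} is a clique of size 3, and the vertices of any clique must share a bag in every tree decomposition; so some bag has ≥ 3 vertices and tw(G) ≥ 2. Therefore the treewidth is 2.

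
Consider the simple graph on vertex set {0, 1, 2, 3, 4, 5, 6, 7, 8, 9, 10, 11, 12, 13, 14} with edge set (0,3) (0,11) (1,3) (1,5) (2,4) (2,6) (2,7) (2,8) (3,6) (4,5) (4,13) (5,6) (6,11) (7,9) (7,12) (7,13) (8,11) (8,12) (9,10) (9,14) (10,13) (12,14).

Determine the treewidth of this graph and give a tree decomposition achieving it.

Treewidth 3.
One such decomposition:
Bags: B1 = {0, 1, 3, 5}  B2 = {0, 3, 5, 6}  B3 = {0, 5, 6, 11}  B4 = {4, 5, 6, 11}  B5 = {2, 4, 6, 11}  B6 = {2, 4, 8, 11}  B7 = {2, 4, 8, 13}  B8 = {2, 7, 8, 13}  B9 = {7, 8, 12, 13}  B10 = {7, 10, 12, 13}  B11 = {7, 9, 10, 12}  B12 = {9, 10, 12, 14}
Tree: B1–B2, B2–B3, B3–B4, B4–B5, B5–B6, B6–B7, B7–B8, B8–B9, B9–B10, B10–B11, B11–B12

Every bag has size at most 4, so the width is 4 − 1 = 3 and tw(G) ≤ 3. For the lower bound: the 4 vertex sets {0,1,3}, {5}, {6}, {2,4,8,11} are disjoint, each induces a connected subgraph, and every pair is joined by at least one edge of G. Contracting each set to a single vertex therefore yields K_{4} as a minor, and since treewidth is minor-monotone, tw(G) ≥ tw(K_{4}) = 3. Therefore the treewidth is 3.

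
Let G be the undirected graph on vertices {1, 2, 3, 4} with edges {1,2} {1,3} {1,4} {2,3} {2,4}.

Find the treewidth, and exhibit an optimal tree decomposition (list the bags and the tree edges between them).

Treewidth 2.
One such decomposition:
Bags: B1 = {1, 2, 3}  B2 = {1, 2, 4}
Tree: B1–B2

Every bag has size at most 3, so the width is 3 − 1 = 2 and tw(G) ≤ 2. Conversely, {1, 2, 3} is a clique of size 3, and the vertices of any clique must share a bag in every tree decomposition; so some bag has ≥ 3 vertices and tw(G) ≥ 2. Therefore the treewidth is 2.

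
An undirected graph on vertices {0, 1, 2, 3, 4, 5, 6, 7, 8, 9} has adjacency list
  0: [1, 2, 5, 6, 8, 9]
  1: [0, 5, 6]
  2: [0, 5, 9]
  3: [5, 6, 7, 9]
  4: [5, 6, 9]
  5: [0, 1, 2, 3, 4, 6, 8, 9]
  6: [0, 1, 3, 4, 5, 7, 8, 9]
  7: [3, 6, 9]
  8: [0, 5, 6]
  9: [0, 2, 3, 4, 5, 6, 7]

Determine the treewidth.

3

A width-3 tree decomposition is:
Bags: B1 = {3, 5, 6, 9}  B2 = {0, 5, 6, 9}  B3 = {0, 2, 5, 9}  B4 = {0, 5, 6, 8}  B5 = {4, 5, 6, 9}  B6 = {0, 1, 5, 6}  B7 = {3, 6, 7, 9}
Tree: B1–B2, B2–B3, B2–B4, B2–B5, B2–B6, B1–B7
Each bag holds 4 vertices, so the decomposition has width 3, which upper-bounds the treewidth. On the other hand G contains the 4-clique {0, 2, 5, 9}. A clique must lie in a single bag of any decomposition, so no decomposition can have width below 3. Combining the bounds, tw(G) = 3.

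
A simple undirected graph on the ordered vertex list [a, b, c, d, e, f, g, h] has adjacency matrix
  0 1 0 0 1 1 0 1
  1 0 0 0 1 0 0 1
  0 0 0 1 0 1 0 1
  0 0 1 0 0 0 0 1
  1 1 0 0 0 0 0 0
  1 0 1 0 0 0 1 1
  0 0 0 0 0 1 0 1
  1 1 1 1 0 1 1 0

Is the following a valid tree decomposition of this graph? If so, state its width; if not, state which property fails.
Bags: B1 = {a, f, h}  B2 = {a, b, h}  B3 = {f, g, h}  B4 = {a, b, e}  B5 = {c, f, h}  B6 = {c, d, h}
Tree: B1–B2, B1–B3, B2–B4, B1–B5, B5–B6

Checking the three conditions: (i) the bags cover all of {a, b, c, d, e, f, g, h}; (ii) for each edge, some bag contains both endpoints; (iii) the bags containing any fixed vertex form a subtree. All hold, so the decomposition is valid with width 3 − 1 = 2.

Yes; width 2.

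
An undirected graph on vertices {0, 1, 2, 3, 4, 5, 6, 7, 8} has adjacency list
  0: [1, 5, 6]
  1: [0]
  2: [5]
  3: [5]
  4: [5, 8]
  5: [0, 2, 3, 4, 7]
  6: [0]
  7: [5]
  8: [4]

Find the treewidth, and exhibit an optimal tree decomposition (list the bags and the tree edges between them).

Every bag has size at most 2, so the width is 2 − 1 = 1 and tw(G) ≤ 1. Any graph with an edge has treewidth ≥ 1, and G has the edge 5–4. Combining the bounds, tw(G) = 1.

Treewidth 1.
One optimal decomposition is:
Bags: B1 = {4, 5}  B2 = {0, 5}  B3 = {4, 8}  B4 = {2, 5}  B5 = {0, 1}  B6 = {5, 7}  B7 = {3, 5}  B8 = {0, 6}
Tree: B1–B2, B1–B3, B1–B4, B2–B5, B1–B6, B6–B7, B2–B8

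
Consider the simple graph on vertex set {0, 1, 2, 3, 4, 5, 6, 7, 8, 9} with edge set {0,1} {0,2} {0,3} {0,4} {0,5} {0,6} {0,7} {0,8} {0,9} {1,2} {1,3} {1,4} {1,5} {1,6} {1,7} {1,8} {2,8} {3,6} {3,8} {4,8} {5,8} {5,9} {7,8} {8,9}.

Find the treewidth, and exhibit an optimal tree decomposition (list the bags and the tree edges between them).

Treewidth 3.
Bags: B1 = {0, 1, 5, 8}  B2 = {0, 1, 4, 8}  B3 = {0, 1, 3, 8}  B4 = {0, 1, 7, 8}  B5 = {0, 1, 3, 6}  B6 = {0, 5, 8, 9}  B7 = {0, 1, 2, 8}
Tree: B1–B2, B1–B3, B2–B4, B3–B5, B1–B6, B3–B7

The largest bag has 4 vertices, giving width 3; this decomposition certifies tw(G) ≤ 3. On the other hand G contains the 4-clique {0, 1, 2, 8}. A clique must lie in a single bag of any decomposition, so no decomposition can have width below 3. The upper and lower bounds meet at 3, so that is the treewidth.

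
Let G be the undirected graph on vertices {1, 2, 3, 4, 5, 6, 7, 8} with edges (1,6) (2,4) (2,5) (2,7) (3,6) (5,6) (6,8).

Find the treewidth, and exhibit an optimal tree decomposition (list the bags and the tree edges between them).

Every bag has size at most 2, so the width is 2 − 1 = 1 and tw(G) ≤ 1. Since G has at least one edge (e.g. 1–6), it is not an edgeless graph, so tw(G) ≥ 1. Combining the bounds, tw(G) = 1.

Treewidth 1.
Bags: B1 = {1, 6}  B2 = {5, 6}  B3 = {6, 8}  B4 = {2, 5}  B5 = {2, 4}  B6 = {3, 6}  B7 = {2, 7}
Tree: B1–B2, B2–B3, B2–B4, B4–B5, B2–B6, B4–B7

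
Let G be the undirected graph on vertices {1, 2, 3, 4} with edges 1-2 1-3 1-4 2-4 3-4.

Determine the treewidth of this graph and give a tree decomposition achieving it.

Every bag has size at most 3, so the width is 3 − 1 = 2 and tw(G) ≤ 2. Conversely, {1, 2, 4} is a clique of size 3, and the vertices of any clique must share a bag in every tree decomposition; so some bag has ≥ 3 vertices and tw(G) ≥ 2. Hence tw(G) = 2 exactly.

Treewidth 2.
One optimal decomposition is:
Bags: B1 = {1, 2, 4}  B2 = {1, 3, 4}
Tree: B1–B2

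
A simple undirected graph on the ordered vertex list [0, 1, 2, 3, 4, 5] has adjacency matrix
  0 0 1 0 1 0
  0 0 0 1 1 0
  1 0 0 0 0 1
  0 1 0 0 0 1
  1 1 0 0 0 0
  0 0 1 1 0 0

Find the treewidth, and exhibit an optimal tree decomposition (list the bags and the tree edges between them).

Every bag has size at most 3, so the width is 3 − 1 = 2 and tw(G) ≤ 2. The edges 2–0–4–1–3–5–2 form a cycle, so G is not a tree and its treewidth is at least 2. Hence tw(G) = 2 exactly.

Treewidth 2.
One optimal decomposition is:
Bags: B1 = {0, 2, 4}  B2 = {1, 2, 4}  B3 = {1, 2, 3}  B4 = {2, 3, 5}
Tree: B1–B2, B2–B3, B3–B4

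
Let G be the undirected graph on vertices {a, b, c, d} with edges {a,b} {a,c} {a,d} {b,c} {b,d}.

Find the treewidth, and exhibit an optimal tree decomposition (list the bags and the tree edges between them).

Every bag has size at most 3, so the width is 3 − 1 = 2 and tw(G) ≤ 2. On the other hand G contains the 3-clique {a, b, d}. A clique must lie in a single bag of any decomposition, so no decomposition can have width below 2. The upper and lower bounds meet at 2, so that is the treewidth.

Treewidth 2.
One such decomposition:
Bags: B1 = {a, b, c}  B2 = {a, b, d}
Tree: B1–B2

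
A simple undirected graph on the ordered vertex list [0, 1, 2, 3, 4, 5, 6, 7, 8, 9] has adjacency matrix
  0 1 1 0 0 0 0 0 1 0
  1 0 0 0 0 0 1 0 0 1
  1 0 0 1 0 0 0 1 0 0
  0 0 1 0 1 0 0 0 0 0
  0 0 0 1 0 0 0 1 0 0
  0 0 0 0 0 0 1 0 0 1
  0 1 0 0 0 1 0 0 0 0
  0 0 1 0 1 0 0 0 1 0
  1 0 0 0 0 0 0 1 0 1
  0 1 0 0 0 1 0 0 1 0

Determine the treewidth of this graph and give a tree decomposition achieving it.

Every bag has size at most 3, so the width is 3 − 1 = 2 and tw(G) ≤ 2. The edges 6–5–9–1–6 form a cycle, so G is not a tree and its treewidth is at least 2. Combining the bounds, tw(G) = 2.

Treewidth 2.
Bags: B1 = {1, 5, 6}  B2 = {1, 5, 9}  B3 = {0, 1, 9}  B4 = {0, 8, 9}  B5 = {0, 2, 8}  B6 = {2, 7, 8}  B7 = {2, 3, 7}  B8 = {3, 4, 7}
Tree: B1–B2, B2–B3, B3–B4, B4–B5, B5–B6, B6–B7, B7–B8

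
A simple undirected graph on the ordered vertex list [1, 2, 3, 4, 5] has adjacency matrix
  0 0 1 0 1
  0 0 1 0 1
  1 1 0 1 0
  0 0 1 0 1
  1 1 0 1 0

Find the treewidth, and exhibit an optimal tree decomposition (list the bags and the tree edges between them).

The largest bag has 3 vertices, giving width 2; this decomposition certifies tw(G) ≤ 2. The edges 3–1–5–4–3 form a cycle, so G is not a tree and its treewidth is at least 2. The upper and lower bounds meet at 2, so that is the treewidth.

Treewidth 2.
Bags: B1 = {1, 3, 5}  B2 = {3, 4, 5}  B3 = {2, 3, 5}
Tree: B1–B2, B2–B3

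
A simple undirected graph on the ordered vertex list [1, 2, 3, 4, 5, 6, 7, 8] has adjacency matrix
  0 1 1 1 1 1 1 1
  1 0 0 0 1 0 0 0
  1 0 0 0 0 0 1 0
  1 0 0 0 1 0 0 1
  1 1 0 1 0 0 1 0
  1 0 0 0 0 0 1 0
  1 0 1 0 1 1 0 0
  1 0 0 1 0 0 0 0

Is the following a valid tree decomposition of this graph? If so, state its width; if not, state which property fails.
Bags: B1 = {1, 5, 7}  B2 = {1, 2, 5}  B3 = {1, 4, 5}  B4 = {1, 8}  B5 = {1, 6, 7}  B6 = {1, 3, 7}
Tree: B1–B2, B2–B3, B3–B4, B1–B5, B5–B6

No — edge (4,8) lies in no bag.

A tree decomposition must satisfy three properties: every vertex lies in some bag; for every edge, both endpoints lie together in some bag; and for every vertex, the bags containing it form a connected subtree. Here edge (4,8) lies in no bag, so the decomposition is invalid.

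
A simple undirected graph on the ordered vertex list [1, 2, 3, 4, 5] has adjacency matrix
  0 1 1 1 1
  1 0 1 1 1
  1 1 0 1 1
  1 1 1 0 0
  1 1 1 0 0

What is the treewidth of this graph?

A width-3 tree decomposition is:
Bags: B1 = {1, 2, 3, 4}  B2 = {1, 2, 3, 5}
Tree: B1–B2
The largest bag has 4 vertices, giving width 3; this decomposition certifies tw(G) ≤ 3. Conversely, {1, 2, 3, 4} is a clique of size 4, and the vertices of any clique must share a bag in every tree decomposition; so some bag has ≥ 4 vertices and tw(G) ≥ 3. Hence tw(G) = 3 exactly.

3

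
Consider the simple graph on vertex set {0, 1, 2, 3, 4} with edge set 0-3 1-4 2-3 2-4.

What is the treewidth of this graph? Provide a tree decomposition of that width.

The largest bag has 2 vertices, giving width 1; this decomposition certifies tw(G) ≤ 1. Since G has at least one edge (e.g. 1–4), it is not an edgeless graph, so tw(G) ≥ 1. The upper and lower bounds meet at 1, so that is the treewidth.

Treewidth 1.
One such decomposition:
Bags: B1 = {1, 4}  B2 = {2, 4}  B3 = {2, 3}  B4 = {0, 3}
Tree: B1–B2, B2–B3, B3–B4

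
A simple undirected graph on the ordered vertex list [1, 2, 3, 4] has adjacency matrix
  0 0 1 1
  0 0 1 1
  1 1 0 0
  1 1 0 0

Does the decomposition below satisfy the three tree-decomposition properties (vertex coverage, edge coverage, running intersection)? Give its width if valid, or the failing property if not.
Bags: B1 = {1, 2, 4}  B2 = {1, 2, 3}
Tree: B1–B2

Yes; width 2.

Vertex coverage: the bags together contain {1, 2, 3, 4}, the full vertex set. Edge coverage: each edge of G has both endpoints in at least one bag. Running intersection: for every vertex, the bags containing it form a connected subtree. All three properties hold, so this is a valid tree decomposition of width max|bag| − 1 = 2, and hence tw(G) ≤ 2.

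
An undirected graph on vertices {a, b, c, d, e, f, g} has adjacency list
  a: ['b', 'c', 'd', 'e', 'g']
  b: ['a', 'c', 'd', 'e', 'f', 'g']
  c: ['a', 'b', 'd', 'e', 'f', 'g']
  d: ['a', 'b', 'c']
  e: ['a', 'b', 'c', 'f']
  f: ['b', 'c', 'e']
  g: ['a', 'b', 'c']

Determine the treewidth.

3

A width-3 tree decomposition is:
Bags: B1 = {b, c, e, f}  B2 = {a, b, c, e}  B3 = {a, b, c, d}  B4 = {a, b, c, g}
Tree: B1–B2, B2–B3, B2–B4
The largest bag has 4 vertices, giving width 3; this decomposition certifies tw(G) ≤ 3. Conversely, {a, b, c, d} is a clique of size 4, and the vertices of any clique must share a bag in every tree decomposition; so some bag has ≥ 4 vertices and tw(G) ≥ 3. The upper and lower bounds meet at 3, so that is the treewidth.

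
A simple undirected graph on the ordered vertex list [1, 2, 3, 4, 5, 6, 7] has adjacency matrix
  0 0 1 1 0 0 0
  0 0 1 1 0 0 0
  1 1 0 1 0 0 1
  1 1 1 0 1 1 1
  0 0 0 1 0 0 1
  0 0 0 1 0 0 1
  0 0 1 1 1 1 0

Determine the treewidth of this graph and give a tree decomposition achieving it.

The largest bag has 3 vertices, giving width 2; this decomposition certifies tw(G) ≤ 2. On the other hand G contains the 3-clique {1, 3, 4}. A clique must lie in a single bag of any decomposition, so no decomposition can have width below 2. The upper and lower bounds meet at 2, so that is the treewidth.

Treewidth 2.
Bags: B1 = {3, 4, 7}  B2 = {4, 5, 7}  B3 = {1, 3, 4}  B4 = {4, 6, 7}  B5 = {2, 3, 4}
Tree: B1–B2, B1–B3, B1–B4, B3–B5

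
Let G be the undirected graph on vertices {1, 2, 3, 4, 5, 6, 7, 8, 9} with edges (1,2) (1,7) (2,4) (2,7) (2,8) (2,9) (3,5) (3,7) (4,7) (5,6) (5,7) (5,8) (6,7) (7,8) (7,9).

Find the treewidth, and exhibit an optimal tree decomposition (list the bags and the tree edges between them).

Treewidth 2.
Bags: B1 = {5, 7, 8}  B2 = {2, 7, 8}  B3 = {1, 2, 7}  B4 = {2, 4, 7}  B5 = {5, 6, 7}  B6 = {2, 7, 9}  B7 = {3, 5, 7}
Tree: B1–B2, B2–B3, B3–B4, B1–B5, B3–B6, B1–B7

Each bag holds 3 vertices, so the decomposition has width 2, which upper-bounds the treewidth. On the other hand G contains the 3-clique {2, 7, 8}. A clique must lie in a single bag of any decomposition, so no decomposition can have width below 2. Therefore the treewidth is 2.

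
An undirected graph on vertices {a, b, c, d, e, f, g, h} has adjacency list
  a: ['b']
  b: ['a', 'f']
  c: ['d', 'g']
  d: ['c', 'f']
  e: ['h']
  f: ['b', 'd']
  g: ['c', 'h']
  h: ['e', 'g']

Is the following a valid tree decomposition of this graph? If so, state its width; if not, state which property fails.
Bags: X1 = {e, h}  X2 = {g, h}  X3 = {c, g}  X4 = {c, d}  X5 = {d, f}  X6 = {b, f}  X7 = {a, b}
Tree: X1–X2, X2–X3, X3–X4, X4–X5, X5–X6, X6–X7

Every vertex of G appears in some bag (union = {a, b, c, d, e, f, g, h}); every edge is covered by a bag; and for each vertex v the set of bags containing v is connected in the bag tree. The decomposition is therefore valid. The largest bag has 2 vertices, so the width is 1.

Yes; width 1.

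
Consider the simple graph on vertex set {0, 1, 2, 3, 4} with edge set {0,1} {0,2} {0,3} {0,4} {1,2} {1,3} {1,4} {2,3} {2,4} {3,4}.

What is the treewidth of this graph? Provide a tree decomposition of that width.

Treewidth 4.
Bags: B1 = {0, 1, 2, 3, 4}
Tree: (single bag)

With just one bag of size 5, the width is 5 − 1 = 4, so tw(G) ≤ 4. Conversely, {0, 1, 2, 3, 4} is a clique of size 5, and the vertices of any clique must share a bag in every tree decomposition; so some bag has ≥ 5 vertices and tw(G) ≥ 4. Therefore the treewidth is 4.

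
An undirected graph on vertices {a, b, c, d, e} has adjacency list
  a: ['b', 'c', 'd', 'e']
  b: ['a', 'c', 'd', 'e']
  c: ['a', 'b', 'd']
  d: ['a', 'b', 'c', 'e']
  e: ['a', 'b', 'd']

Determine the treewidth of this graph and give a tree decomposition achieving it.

Each bag holds 4 vertices, so the decomposition has width 3, which upper-bounds the treewidth. Conversely, {a, b, d, e} is a clique of size 4, and the vertices of any clique must share a bag in every tree decomposition; so some bag has ≥ 4 vertices and tw(G) ≥ 3. Combining the bounds, tw(G) = 3.

Treewidth 3.
One optimal decomposition is:
Bags: B1 = {a, b, c, d}  B2 = {a, b, d, e}
Tree: B1–B2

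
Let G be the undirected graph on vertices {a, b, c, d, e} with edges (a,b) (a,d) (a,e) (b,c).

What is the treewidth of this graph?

1

A width-1 tree decomposition is:
Bags: B1 = {a, e}  B2 = {a, b}  B3 = {a, d}  B4 = {b, c}
Tree: B1–B2, B1–B3, B2–B4
Each bag holds 2 vertices, so the decomposition has width 1, which upper-bounds the treewidth. Any graph with an edge has treewidth ≥ 1, and G has the edge a–e. Therefore the treewidth is 1.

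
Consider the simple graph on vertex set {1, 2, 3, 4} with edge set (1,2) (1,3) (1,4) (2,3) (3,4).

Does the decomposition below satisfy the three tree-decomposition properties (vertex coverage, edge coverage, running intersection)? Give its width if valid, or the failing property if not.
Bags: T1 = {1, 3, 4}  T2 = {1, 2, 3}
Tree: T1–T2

Yes; width 2.

Vertex coverage: the bags together contain {1, 2, 3, 4}, the full vertex set. Edge coverage: each edge of G has both endpoints in at least one bag. Running intersection: for every vertex, the bags containing it form a connected subtree. All three properties hold, so this is a valid tree decomposition of width max|bag| − 1 = 2, and hence tw(G) ≤ 2.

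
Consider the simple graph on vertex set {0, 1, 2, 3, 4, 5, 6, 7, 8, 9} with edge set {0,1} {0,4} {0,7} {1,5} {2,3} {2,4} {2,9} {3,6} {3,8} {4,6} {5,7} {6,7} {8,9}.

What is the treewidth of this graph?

A width-2 tree decomposition is:
Bags: B1 = {2, 8, 9}  B2 = {2, 3, 8}  B3 = {2, 3, 4}  B4 = {3, 4, 6}  B5 = {0, 4, 6}  B6 = {0, 6, 7}  B7 = {0, 1, 7}  B8 = {1, 5, 7}
Tree: B1–B2, B2–B3, B3–B4, B4–B5, B5–B6, B6–B7, B7–B8
Each bag holds 3 vertices, so the decomposition has width 2, which upper-bounds the treewidth. The edges 9–8–3–2–9 form a cycle, so G is not a tree and its treewidth is at least 2. Combining the bounds, tw(G) = 2.

2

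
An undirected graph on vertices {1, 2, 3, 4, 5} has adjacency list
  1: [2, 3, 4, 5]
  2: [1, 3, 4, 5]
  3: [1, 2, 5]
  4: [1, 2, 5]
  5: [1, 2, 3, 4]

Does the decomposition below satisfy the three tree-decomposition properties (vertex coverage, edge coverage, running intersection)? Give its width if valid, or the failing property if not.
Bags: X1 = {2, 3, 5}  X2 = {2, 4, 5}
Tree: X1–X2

No — vertex 1 appears in no bag.

A tree decomposition must satisfy three properties: every vertex lies in some bag; for every edge, both endpoints lie together in some bag; and for every vertex, the bags containing it form a connected subtree. Here vertex 1 appears in no bag, so the decomposition is invalid.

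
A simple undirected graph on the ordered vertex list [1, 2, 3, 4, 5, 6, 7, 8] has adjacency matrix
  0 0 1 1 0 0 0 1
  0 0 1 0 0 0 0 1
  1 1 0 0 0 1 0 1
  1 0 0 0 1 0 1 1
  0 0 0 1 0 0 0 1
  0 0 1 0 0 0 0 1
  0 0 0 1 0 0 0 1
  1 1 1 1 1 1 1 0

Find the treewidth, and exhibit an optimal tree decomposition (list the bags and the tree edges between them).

Treewidth 2.
Bags: B1 = {1, 4, 8}  B2 = {4, 7, 8}  B3 = {1, 3, 8}  B4 = {4, 5, 8}  B5 = {2, 3, 8}  B6 = {3, 6, 8}
Tree: B1–B2, B1–B3, B2–B4, B3–B5, B3–B6

Every bag has size at most 3, so the width is 3 − 1 = 2 and tw(G) ≤ 2. For the lower bound, the 3 vertices {1, 3, 8} are pairwise adjacent, and any tree decomposition puts a clique entirely inside one bag — forcing width ≥ 2. Combining the bounds, tw(G) = 2.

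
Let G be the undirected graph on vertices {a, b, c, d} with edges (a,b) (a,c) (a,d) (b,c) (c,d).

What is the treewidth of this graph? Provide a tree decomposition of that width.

Treewidth 2.
One such decomposition:
Bags: B1 = {a, c, d}  B2 = {a, b, c}
Tree: B1–B2

The largest bag has 3 vertices, giving width 2; this decomposition certifies tw(G) ≤ 2. For the lower bound, the 3 vertices {a, c, d} are pairwise adjacent, and any tree decomposition puts a clique entirely inside one bag — forcing width ≥ 2. The upper and lower bounds meet at 2, so that is the treewidth.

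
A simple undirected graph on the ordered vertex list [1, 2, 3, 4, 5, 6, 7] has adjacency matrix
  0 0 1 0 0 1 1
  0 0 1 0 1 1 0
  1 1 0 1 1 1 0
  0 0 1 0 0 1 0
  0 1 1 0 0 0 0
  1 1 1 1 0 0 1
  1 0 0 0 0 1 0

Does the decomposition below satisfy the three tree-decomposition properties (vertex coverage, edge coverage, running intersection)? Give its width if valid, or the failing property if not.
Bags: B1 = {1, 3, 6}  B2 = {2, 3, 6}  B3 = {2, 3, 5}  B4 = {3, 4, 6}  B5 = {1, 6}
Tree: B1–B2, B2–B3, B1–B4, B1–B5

A tree decomposition must satisfy three properties: every vertex lies in some bag; for every edge, both endpoints lie together in some bag; and for every vertex, the bags containing it form a connected subtree. Here vertex 7 appears in no bag, so the decomposition is invalid.

No — vertex 7 appears in no bag.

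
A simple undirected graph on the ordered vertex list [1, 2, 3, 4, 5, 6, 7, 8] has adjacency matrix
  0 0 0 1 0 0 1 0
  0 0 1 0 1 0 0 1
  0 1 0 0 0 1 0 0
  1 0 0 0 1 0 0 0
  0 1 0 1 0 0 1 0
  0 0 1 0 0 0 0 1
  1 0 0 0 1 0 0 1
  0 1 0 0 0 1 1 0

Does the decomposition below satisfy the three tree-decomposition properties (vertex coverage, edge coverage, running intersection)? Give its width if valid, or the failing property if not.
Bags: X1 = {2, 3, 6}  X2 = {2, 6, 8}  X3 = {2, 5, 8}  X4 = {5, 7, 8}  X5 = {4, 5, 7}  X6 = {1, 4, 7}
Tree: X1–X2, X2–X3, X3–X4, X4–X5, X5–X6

Yes; width 2.

Every vertex of G appears in some bag (union = {1, 2, 3, 4, 5, 6, 7, 8}); every edge is covered by a bag; and for each vertex v the set of bags containing v is connected in the bag tree. The decomposition is therefore valid. The largest bag has 3 vertices, so the width is 2.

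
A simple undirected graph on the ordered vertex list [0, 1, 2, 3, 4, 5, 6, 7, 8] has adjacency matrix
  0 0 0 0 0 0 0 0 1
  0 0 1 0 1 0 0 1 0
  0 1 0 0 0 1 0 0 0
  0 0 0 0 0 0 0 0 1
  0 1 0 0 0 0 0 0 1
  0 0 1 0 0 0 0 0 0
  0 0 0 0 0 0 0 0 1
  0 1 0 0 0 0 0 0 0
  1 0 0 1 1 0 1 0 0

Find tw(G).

A width-1 tree decomposition is:
Bags: B1 = {4, 8}  B2 = {3, 8}  B3 = {0, 8}  B4 = {1, 4}  B5 = {1, 2}  B6 = {6, 8}  B7 = {2, 5}  B8 = {1, 7}
Tree: B1–B2, B2–B3, B1–B4, B4–B5, B2–B6, B5–B7, B5–B8
Each bag holds 2 vertices, so the decomposition has width 1, which upper-bounds the treewidth. Any graph with an edge has treewidth ≥ 1, and G has the edge 4–8. The upper and lower bounds meet at 1, so that is the treewidth.

1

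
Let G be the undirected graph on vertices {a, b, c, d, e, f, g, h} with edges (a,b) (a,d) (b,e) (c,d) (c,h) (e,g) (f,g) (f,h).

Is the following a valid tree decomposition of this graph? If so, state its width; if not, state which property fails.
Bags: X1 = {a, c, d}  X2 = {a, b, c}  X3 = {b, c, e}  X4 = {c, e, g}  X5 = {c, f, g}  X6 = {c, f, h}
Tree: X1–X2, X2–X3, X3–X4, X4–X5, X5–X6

Every vertex of G appears in some bag (union = {a, b, c, d, e, f, g, h}); every edge is covered by a bag; and for each vertex v the set of bags containing v is connected in the bag tree. The decomposition is therefore valid. The largest bag has 3 vertices, so the width is 2.

Yes; width 2.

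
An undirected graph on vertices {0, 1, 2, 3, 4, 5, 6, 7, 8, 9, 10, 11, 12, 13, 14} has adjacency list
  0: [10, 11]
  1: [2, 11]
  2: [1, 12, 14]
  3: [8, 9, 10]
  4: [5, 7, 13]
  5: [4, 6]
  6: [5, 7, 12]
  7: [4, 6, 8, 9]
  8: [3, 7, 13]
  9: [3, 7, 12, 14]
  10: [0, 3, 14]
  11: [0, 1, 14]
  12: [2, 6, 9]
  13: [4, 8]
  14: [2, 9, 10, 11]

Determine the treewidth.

A width-3 tree decomposition is:
Bags: B1 = {4, 5, 8, 13}  B2 = {4, 5, 7, 8}  B3 = {5, 6, 7, 8}  B4 = {3, 6, 7, 8}  B5 = {3, 6, 7, 9}  B6 = {3, 6, 9, 12}  B7 = {3, 9, 10, 12}  B8 = {9, 10, 12, 14}  B9 = {2, 10, 12, 14}  B10 = {0, 2, 10, 14}  B11 = {0, 2, 11, 14}  B12 = {0, 1, 2, 11}
Tree: B1–B2, B2–B3, B3–B4, B4–B5, B5–B6, B6–B7, B7–B8, B8–B9, B9–B10, B10–B11, B11–B12
Each bag holds 4 vertices, so the decomposition has width 3, which upper-bounds the treewidth. For the lower bound: the 4 vertex sets {4,5,13}, {8}, {7}, {3,6,9,12} are disjoint, each induces a connected subgraph, and every pair is joined by at least one edge of G. Contracting each set to a single vertex therefore yields K_{4} as a minor, and since treewidth is minor-monotone, tw(G) ≥ tw(K_{4}) = 3. Hence tw(G) = 3 exactly.

3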